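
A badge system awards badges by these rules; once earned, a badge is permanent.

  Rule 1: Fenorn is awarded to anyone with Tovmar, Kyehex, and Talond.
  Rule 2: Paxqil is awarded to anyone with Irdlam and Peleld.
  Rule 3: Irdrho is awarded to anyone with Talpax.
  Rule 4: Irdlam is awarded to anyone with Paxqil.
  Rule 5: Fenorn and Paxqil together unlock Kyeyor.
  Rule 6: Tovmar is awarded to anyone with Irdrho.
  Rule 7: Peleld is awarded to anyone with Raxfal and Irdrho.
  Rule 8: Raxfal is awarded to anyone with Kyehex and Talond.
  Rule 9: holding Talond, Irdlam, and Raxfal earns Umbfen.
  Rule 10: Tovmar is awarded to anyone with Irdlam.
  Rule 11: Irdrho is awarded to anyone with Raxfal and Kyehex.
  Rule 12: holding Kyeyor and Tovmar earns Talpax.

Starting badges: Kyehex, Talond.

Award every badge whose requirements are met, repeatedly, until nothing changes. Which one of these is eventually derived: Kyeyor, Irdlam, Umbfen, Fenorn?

With Kyehex and Talond, Raxfal is earned (Rule 8).
With Raxfal and Kyehex, Irdrho is earned (Rule 11).
With Irdrho, Tovmar is earned (Rule 6).
With Tovmar, Kyehex, and Talond, Fenorn is earned (Rule 1).
Irdlam would need Paxqil (Rule 4), but Paxqil is never earned. Kyeyor would need Fenorn and Paxqil (Rule 5), but Paxqil is never earned. Umbfen would need Talond, Irdlam, and Raxfal (Rule 9), but Irdlam is never earned.

Fenorn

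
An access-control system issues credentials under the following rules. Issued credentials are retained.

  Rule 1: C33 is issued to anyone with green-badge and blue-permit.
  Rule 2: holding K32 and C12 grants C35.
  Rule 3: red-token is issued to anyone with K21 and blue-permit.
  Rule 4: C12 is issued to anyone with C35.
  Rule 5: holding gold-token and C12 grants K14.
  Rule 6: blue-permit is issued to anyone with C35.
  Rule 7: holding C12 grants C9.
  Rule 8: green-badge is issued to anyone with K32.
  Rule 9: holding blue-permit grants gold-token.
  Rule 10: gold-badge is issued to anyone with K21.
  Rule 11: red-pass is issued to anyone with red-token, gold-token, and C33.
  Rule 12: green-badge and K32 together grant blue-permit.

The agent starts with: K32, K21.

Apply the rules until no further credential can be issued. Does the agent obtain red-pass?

Holding K32 grants green-badge (Rule 8).
Holding green-badge and K32 grants blue-permit (Rule 12).
Holding green-badge and blue-permit grants C33 (Rule 1).
Holding blue-permit grants gold-token (Rule 9).
Holding K21 and blue-permit grants red-token (Rule 3).
Holding red-token, gold-token, and C33 grants red-pass (Rule 11).

Yes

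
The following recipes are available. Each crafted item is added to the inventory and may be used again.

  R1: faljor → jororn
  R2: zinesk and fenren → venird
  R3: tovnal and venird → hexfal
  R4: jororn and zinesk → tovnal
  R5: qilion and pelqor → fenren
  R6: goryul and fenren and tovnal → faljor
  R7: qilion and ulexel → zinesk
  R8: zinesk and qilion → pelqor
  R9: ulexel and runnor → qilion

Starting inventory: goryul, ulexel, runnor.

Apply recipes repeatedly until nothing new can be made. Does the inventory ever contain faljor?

faljor would need goryul, fenren, and tovnal (R6), but tovnal is never obtained.

No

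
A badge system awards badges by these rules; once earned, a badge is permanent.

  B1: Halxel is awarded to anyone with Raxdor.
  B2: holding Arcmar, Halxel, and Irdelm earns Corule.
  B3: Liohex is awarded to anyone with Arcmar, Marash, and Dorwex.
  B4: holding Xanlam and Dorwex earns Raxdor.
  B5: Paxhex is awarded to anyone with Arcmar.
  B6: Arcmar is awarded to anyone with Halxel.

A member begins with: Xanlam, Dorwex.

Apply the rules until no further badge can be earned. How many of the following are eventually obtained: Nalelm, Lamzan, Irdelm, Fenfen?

0

No rule produces Nalelm, and it is not given.
No rule produces Lamzan, and it is not given.
No rule produces Irdelm, and it is not given.
No rule produces Fenfen, and it is not given.
None of the 4 are reached.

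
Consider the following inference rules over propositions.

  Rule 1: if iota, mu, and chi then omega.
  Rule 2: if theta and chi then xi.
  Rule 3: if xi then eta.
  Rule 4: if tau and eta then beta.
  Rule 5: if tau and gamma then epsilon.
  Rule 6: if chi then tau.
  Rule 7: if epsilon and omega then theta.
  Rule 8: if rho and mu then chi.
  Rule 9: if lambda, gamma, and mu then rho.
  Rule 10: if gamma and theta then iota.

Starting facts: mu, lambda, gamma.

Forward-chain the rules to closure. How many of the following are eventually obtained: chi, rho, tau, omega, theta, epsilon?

4

From lambda, gamma, and mu, Rule 9 gives rho.
From rho and mu, Rule 8 gives chi.
From chi, Rule 6 gives tau.
tau and gamma hold, so epsilon follows (Rule 5).
chi: reached.
rho: reached.
tau: reached.
omega would need iota, mu, and chi (Rule 1), but iota is never established.
theta would need epsilon and omega (Rule 7), but omega is never established.
epsilon: reached.
Reached: chi, rho, tau, and epsilon — 4 of the 6.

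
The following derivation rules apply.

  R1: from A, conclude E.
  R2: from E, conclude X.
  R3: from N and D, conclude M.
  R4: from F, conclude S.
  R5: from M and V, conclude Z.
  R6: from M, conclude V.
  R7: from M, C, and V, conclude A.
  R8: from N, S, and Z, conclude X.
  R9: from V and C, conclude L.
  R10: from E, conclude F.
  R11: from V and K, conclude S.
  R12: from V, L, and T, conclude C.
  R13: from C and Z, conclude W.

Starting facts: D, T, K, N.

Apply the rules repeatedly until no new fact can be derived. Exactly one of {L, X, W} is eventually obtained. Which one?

X

N and D hold, so M follows (R3).
From M, R6 gives V.
From M and V, R5 gives Z.
From V and K, R11 gives S.
From N, S, and Z, R8 gives X.
L would need V and C (R9), but C is never established. W would need C and Z (R13), but C is never established.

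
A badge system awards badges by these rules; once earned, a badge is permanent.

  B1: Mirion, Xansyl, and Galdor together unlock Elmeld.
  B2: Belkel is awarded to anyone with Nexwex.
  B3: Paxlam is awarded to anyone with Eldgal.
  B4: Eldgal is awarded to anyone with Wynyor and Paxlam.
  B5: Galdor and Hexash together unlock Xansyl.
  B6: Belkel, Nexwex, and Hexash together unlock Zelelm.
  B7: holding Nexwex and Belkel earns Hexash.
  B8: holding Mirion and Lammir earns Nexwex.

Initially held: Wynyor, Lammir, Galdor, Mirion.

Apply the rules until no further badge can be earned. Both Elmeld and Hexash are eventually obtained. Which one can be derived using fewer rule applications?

Hexash: With Mirion and Lammir, Nexwex is earned (B8). With Nexwex, Belkel is earned (B2). With Nexwex and Belkel, Hexash is earned (B7). [3 rule applications]
Elmeld: With Mirion and Lammir, Nexwex is earned (B8). With Nexwex, Belkel is earned (B2). With Nexwex and Belkel, Hexash is earned (B7). With Galdor and Hexash, Xansyl is earned (B5). With Mirion, Xansyl, and Galdor, Elmeld is earned (B1). [5 rule applications]
Hexash needs fewer.

Hexash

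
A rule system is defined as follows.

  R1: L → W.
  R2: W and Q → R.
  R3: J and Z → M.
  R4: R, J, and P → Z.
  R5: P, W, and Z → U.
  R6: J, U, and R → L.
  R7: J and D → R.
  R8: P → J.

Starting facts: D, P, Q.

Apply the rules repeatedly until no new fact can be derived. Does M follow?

Yes

From P, R8 gives J.
From J and D, R7 gives R.
R, J, and P hold, so Z follows (R4).
From J and Z, R3 gives M.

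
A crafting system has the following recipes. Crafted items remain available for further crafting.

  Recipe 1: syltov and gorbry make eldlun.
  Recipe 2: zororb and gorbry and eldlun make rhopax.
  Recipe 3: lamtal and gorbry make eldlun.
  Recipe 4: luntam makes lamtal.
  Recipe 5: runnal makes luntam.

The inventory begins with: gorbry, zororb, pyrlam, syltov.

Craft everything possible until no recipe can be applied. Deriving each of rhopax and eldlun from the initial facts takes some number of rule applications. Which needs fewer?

eldlun

eldlun: syltov and gorbry → eldlun (Recipe 1). [1 rule application]
rhopax: syltov and gorbry → eldlun (Recipe 1). zororb and gorbry and eldlun → rhopax (Recipe 2). [2 rule applications]
eldlun needs fewer.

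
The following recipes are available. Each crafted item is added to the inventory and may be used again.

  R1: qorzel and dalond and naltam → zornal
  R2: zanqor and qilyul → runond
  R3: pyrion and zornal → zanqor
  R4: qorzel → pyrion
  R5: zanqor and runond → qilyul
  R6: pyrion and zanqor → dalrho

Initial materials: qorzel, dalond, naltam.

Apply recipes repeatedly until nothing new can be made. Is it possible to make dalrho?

Yes

Using R1, qorzel, dalond, and naltam make zornal.
Using R4, qorzel makes pyrion.
Using R3, pyrion and zornal make zanqor.
Using R6, pyrion and zanqor make dalrho.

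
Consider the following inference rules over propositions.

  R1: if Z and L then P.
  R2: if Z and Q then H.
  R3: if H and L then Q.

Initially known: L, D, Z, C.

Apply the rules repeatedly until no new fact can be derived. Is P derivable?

Yes

Z and L hold, so P follows (R1).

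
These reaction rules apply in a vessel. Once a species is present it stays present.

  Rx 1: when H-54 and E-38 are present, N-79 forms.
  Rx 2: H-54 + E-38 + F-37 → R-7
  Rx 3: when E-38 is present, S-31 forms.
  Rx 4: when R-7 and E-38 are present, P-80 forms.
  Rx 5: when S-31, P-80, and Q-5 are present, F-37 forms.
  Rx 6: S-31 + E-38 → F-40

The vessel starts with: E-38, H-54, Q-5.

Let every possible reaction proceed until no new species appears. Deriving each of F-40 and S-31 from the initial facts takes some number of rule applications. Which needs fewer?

S-31: E-38 present → S-31 forms (Rx 3). [1 rule application]
F-40: E-38 present → S-31 forms (Rx 3). S-31 and E-38 present → F-40 forms (Rx 6). [2 rule applications]
S-31 needs fewer.

S-31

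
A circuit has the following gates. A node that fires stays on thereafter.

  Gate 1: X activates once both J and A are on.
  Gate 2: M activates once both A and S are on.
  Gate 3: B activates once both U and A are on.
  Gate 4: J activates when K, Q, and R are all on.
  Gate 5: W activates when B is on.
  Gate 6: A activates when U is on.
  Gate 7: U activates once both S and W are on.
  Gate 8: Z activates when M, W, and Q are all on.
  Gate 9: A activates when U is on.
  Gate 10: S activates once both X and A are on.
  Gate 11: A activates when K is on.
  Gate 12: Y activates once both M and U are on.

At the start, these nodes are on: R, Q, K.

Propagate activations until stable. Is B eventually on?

B would need U and A (Gate 3), but U never turns on.

No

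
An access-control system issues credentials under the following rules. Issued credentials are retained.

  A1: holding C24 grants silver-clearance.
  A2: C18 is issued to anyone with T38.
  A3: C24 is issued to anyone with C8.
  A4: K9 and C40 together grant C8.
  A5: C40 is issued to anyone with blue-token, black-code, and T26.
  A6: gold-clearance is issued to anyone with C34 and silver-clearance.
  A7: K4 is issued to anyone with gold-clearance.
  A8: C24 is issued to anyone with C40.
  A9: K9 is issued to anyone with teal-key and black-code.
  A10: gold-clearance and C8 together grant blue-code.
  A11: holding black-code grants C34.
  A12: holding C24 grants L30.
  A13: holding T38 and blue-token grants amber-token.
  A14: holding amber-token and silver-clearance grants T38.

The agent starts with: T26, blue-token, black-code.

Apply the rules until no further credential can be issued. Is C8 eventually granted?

No

C8 would need K9 and C40 (A4), but K9 is never granted.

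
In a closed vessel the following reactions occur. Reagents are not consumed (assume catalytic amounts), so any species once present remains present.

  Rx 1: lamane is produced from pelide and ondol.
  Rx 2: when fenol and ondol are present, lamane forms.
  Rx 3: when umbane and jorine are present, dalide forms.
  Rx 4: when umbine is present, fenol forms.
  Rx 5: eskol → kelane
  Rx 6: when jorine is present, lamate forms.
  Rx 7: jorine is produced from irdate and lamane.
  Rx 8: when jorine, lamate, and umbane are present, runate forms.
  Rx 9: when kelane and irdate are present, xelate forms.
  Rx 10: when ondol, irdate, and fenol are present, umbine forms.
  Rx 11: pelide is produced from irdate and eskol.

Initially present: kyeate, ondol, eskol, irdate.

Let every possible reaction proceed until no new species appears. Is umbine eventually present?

No

umbine would need ondol, irdate, and fenol (Rx 10), but fenol never forms.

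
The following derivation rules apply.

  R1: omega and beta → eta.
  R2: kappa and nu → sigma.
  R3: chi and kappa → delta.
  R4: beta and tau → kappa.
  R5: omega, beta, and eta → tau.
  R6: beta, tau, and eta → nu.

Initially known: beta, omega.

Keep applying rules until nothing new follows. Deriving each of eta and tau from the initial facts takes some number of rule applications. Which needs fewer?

eta

eta: From omega and beta, R1 gives eta. [1 rule application]
tau: From omega and beta, R1 gives eta. From omega, beta, and eta, R5 gives tau. [2 rule applications]
eta needs fewer.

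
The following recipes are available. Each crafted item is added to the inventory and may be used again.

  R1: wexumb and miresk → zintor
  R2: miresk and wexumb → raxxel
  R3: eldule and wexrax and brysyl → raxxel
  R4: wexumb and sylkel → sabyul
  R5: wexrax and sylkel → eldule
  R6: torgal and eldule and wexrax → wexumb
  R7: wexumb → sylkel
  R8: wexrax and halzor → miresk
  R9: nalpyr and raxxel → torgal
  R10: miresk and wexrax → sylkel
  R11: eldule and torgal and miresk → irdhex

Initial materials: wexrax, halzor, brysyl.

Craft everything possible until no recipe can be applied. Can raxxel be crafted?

wexrax and halzor → miresk (R8).
Using R10, miresk and wexrax make sylkel.
wexrax and sylkel → eldule (R5).
eldule and wexrax and brysyl → raxxel (R3).

Yes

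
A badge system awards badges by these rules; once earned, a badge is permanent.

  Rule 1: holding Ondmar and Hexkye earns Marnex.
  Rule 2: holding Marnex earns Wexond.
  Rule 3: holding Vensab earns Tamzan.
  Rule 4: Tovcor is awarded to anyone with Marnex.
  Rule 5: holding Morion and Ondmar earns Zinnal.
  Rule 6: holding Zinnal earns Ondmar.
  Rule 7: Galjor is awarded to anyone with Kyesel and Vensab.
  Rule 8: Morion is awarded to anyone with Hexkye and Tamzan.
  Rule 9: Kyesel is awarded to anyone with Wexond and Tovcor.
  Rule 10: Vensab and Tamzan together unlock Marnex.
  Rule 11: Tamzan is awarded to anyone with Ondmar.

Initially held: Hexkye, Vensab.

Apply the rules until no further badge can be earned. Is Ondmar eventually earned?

No

Ondmar would need Zinnal (Rule 6), but Zinnal is never earned.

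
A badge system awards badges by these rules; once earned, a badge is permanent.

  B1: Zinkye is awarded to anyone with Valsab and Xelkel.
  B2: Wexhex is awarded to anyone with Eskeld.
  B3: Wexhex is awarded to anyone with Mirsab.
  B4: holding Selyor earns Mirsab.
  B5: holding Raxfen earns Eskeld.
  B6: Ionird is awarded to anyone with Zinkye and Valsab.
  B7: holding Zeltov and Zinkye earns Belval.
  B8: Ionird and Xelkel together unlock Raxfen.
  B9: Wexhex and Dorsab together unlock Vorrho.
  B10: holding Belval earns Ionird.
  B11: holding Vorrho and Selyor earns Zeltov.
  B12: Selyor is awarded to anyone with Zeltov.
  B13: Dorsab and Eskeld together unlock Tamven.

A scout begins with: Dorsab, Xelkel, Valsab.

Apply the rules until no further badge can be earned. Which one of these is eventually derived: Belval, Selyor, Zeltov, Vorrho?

With Valsab and Xelkel, Zinkye is earned (B1).
With Zinkye and Valsab, Ionird is earned (B6).
With Ionird and Xelkel, Raxfen is earned (B8).
With Raxfen, Eskeld is earned (B5).
With Eskeld, Wexhex is earned (B2).
With Wexhex and Dorsab, Vorrho is earned (B9).
Selyor would need Zeltov (B12), but Zeltov is never earned. Belval would need Zeltov and Zinkye (B7), but Zeltov is never earned. Zeltov would need Vorrho and Selyor (B11), but Selyor is never earned.

Vorrho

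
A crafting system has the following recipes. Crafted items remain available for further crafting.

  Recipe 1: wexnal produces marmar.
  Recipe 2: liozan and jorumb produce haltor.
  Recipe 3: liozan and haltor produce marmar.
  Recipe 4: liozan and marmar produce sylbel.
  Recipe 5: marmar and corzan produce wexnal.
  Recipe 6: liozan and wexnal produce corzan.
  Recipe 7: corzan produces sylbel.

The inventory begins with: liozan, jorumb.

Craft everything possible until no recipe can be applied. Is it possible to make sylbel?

Using Recipe 2, liozan and jorumb make haltor.
liozan and haltor → marmar (Recipe 3).
liozan and marmar → sylbel (Recipe 4).

Yes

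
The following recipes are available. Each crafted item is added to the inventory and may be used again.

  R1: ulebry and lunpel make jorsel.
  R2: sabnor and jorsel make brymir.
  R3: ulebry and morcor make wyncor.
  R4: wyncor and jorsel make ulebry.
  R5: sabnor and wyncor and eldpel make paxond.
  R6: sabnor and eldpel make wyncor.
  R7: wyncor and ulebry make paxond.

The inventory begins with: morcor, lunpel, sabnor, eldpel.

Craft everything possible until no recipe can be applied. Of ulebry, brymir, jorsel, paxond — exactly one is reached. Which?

sabnor and eldpel → wyncor (R6).
sabnor and wyncor and eldpel → paxond (R5).
jorsel would need ulebry and lunpel (R1), but ulebry is never obtained. ulebry would need wyncor and jorsel (R4), but jorsel is never obtained. brymir would need sabnor and jorsel (R2), but jorsel is never obtained.

paxond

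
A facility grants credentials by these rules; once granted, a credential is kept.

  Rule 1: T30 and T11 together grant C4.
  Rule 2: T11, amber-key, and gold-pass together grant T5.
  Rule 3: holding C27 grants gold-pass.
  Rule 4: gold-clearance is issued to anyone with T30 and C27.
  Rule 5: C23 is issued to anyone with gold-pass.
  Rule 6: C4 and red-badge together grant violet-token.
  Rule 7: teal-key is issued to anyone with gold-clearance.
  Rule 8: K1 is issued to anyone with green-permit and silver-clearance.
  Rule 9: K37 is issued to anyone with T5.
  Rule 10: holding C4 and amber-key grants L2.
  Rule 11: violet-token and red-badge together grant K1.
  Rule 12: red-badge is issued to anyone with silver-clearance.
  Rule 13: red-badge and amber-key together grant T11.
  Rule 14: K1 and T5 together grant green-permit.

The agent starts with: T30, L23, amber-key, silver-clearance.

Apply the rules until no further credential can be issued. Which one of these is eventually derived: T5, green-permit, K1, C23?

Holding silver-clearance grants red-badge (Rule 12).
Holding red-badge and amber-key grants T11 (Rule 13).
Holding T30 and T11 grants C4 (Rule 1).
Holding C4 and red-badge grants violet-token (Rule 6).
Holding violet-token and red-badge grants K1 (Rule 11).
C23 would need gold-pass (Rule 5), but gold-pass is never granted. green-permit would need K1 and T5 (Rule 14), but T5 is never granted. T5 would need T11, amber-key, and gold-pass (Rule 2), but gold-pass is never granted.

K1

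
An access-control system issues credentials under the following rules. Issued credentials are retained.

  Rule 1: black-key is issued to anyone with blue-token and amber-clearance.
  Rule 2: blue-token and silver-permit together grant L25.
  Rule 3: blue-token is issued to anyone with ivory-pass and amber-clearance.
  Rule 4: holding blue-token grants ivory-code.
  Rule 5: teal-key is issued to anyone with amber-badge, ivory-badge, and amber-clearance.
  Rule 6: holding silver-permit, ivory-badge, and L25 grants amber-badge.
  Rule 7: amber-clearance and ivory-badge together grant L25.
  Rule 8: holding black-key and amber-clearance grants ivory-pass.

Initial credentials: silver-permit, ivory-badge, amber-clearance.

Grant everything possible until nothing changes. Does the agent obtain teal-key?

Holding amber-clearance and ivory-badge grants L25 (Rule 7).
Holding silver-permit, ivory-badge, and L25 grants amber-badge (Rule 6).
Holding amber-badge, ivory-badge, and amber-clearance grants teal-key (Rule 5).

Yes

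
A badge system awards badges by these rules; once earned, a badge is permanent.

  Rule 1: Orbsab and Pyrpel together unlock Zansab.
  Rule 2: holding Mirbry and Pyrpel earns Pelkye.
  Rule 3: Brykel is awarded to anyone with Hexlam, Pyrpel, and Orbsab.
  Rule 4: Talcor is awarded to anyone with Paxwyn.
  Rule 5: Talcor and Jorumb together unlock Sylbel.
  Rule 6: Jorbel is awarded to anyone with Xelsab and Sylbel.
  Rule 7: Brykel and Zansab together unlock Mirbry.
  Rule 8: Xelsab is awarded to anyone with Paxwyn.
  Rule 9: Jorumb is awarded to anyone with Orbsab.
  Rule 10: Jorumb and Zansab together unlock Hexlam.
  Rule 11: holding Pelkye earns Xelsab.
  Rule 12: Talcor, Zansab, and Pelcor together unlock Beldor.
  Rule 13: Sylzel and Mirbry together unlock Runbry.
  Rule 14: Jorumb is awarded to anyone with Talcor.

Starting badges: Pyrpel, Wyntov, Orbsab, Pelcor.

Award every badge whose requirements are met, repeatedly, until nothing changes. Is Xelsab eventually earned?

With Orbsab and Pyrpel, Zansab is earned (Rule 1).
With Orbsab, Jorumb is earned (Rule 9).
With Jorumb and Zansab, Hexlam is earned (Rule 10).
With Hexlam, Pyrpel, and Orbsab, Brykel is earned (Rule 3).
With Brykel and Zansab, Mirbry is earned (Rule 7).
With Mirbry and Pyrpel, Pelkye is earned (Rule 2).
With Pelkye, Xelsab is earned (Rule 11).

Yes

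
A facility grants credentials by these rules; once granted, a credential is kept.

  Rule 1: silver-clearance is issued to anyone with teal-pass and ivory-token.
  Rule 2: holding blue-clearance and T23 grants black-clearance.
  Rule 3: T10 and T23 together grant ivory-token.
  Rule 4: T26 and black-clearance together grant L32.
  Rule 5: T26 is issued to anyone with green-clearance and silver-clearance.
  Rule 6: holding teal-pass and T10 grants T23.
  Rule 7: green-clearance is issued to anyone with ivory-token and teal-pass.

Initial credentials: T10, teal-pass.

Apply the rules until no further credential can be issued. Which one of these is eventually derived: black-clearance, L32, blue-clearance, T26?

T26

Holding teal-pass and T10 grants T23 (Rule 6).
Holding T10 and T23 grants ivory-token (Rule 3).
Holding ivory-token and teal-pass grants green-clearance (Rule 7).
Holding teal-pass and ivory-token grants silver-clearance (Rule 1).
Holding green-clearance and silver-clearance grants T26 (Rule 5).
L32 would need T26 and black-clearance (Rule 4), but black-clearance is never granted. No rule produces blue-clearance, and it is not given. black-clearance would need blue-clearance and T23 (Rule 2), but blue-clearance is never granted.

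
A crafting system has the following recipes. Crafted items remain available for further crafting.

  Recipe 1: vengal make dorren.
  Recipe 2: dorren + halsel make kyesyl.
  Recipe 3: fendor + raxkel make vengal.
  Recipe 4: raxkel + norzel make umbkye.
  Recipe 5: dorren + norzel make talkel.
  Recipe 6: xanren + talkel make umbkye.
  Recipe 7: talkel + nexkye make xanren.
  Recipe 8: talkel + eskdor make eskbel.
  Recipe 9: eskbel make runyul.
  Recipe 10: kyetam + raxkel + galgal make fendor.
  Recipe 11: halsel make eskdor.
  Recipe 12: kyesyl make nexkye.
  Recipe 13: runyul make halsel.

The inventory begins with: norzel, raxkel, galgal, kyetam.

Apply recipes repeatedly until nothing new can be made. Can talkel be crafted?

kyetam + raxkel + galgal → fendor (Recipe 10).
Using Recipe 3, fendor and raxkel make vengal.
Using Recipe 1, vengal makes dorren.
dorren + norzel → talkel (Recipe 5).

Yes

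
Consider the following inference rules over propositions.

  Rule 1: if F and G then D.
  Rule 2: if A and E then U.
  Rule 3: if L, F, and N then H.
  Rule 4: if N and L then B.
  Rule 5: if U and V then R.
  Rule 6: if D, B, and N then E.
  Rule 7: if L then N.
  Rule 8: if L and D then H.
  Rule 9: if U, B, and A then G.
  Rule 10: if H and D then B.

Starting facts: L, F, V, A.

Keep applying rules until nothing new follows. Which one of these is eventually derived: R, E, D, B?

L holds, so N follows (Rule 7).
From N and L, Rule 4 gives B.
D would need F and G (Rule 1), but G is never established. R would need U and V (Rule 5), but U is never established. E would need D, B, and N (Rule 6), but D is never established.

B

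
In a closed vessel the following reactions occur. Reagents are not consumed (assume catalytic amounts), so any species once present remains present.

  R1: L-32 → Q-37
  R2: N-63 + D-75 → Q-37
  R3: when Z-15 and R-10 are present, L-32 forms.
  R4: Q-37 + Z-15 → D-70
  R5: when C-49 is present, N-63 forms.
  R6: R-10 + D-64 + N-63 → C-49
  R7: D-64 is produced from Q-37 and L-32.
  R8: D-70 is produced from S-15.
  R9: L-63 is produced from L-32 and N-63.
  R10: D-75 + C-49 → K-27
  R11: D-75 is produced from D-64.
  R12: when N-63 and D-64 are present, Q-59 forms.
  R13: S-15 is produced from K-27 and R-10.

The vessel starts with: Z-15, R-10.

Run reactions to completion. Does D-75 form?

Yes

Z-15 and R-10 present → L-32 forms (R3).
L-32 present → Q-37 forms (R1).
Q-37 and L-32 present → D-64 forms (R7).
D-64 present → D-75 forms (R11).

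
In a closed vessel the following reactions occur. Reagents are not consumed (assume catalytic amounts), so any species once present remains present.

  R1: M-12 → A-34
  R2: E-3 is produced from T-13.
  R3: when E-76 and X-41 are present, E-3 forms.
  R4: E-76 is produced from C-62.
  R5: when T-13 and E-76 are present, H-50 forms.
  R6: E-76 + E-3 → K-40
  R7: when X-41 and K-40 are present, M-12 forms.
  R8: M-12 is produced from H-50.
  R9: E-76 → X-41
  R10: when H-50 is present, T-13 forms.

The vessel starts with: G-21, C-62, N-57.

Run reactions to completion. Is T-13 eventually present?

No

T-13 would need H-50 (R10), but H-50 never forms.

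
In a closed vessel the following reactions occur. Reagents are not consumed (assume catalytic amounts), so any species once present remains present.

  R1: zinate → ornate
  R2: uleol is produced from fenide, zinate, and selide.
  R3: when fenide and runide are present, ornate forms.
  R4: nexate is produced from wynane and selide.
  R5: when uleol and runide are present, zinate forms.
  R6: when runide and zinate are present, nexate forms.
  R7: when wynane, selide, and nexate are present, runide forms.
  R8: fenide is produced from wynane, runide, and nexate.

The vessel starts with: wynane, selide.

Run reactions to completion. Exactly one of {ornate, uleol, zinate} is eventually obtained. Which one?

ornate

wynane and selide present → nexate forms (R4).
wynane, selide, and nexate present → runide forms (R7).
wynane, runide, and nexate present → fenide forms (R8).
fenide and runide present → ornate forms (R3).
zinate would need uleol and runide (R5), but uleol never forms. uleol would need fenide, zinate, and selide (R2), but zinate never forms.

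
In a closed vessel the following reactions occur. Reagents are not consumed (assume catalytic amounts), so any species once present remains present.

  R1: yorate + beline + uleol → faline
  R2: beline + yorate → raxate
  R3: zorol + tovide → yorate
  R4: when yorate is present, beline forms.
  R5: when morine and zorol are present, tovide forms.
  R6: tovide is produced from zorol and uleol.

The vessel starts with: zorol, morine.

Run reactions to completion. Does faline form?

No

faline would need yorate, beline, and uleol (R1), but uleol never forms.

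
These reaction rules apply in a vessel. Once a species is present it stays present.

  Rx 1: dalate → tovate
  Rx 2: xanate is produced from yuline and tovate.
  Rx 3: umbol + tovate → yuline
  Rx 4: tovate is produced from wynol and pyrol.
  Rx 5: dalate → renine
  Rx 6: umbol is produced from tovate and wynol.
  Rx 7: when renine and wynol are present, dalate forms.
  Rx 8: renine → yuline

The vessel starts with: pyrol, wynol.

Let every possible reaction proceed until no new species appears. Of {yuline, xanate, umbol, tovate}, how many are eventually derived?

4

wynol and pyrol present → tovate forms (Rx 4).
tovate and wynol present → umbol forms (Rx 6).
umbol and tovate present → yuline forms (Rx 3).
yuline and tovate present → xanate forms (Rx 2).
yuline: reached.
xanate: reached.
umbol: reached.
tovate: reached.
All 4 are reached.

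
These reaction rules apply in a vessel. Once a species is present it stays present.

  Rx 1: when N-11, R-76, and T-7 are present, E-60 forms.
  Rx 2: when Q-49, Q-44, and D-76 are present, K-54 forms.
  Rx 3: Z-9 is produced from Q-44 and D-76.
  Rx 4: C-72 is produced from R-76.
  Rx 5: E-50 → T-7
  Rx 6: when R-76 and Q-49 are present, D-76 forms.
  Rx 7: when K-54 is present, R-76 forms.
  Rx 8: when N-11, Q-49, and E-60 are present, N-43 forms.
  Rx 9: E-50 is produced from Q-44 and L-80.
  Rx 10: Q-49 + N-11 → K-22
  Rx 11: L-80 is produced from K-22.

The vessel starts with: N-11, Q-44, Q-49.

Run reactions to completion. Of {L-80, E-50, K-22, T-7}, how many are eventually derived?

4

Q-49 and N-11 present → K-22 forms (Rx 10).
K-22 present → L-80 forms (Rx 11).
Q-44 and L-80 present → E-50 forms (Rx 9).
E-50 present → T-7 forms (Rx 5).
L-80: reached.
E-50: reached.
K-22: reached.
T-7: reached.
All 4 are reached.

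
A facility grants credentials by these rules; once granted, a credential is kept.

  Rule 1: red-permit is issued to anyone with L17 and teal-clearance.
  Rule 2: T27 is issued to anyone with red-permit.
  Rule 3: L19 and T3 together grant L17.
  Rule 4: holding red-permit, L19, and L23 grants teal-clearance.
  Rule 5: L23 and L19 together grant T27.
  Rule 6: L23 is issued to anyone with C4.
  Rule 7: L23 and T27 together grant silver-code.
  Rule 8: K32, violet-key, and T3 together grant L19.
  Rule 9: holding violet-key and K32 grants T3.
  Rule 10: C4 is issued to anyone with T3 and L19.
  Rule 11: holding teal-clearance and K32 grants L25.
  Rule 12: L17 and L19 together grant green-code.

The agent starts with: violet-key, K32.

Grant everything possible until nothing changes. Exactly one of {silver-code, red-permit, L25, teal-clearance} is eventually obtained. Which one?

silver-code

Holding violet-key and K32 grants T3 (Rule 9).
Holding K32, violet-key, and T3 grants L19 (Rule 8).
Holding T3 and L19 grants C4 (Rule 10).
Holding C4 grants L23 (Rule 6).
Holding L23 and L19 grants T27 (Rule 5).
Holding L23 and T27 grants silver-code (Rule 7).
L25 would need teal-clearance and K32 (Rule 11), but teal-clearance is never granted. red-permit would need L17 and teal-clearance (Rule 1), but teal-clearance is never granted. teal-clearance would need red-permit, L19, and L23 (Rule 4), but red-permit is never granted.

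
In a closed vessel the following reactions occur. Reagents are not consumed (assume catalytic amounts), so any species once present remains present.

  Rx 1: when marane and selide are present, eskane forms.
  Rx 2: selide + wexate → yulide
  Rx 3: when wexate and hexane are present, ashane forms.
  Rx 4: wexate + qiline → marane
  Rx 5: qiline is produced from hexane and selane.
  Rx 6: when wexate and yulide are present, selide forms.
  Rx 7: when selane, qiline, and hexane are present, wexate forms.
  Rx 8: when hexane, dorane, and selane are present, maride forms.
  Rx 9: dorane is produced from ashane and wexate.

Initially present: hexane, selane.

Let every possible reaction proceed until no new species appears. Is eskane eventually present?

No

eskane would need marane and selide (Rx 1), but selide never forms.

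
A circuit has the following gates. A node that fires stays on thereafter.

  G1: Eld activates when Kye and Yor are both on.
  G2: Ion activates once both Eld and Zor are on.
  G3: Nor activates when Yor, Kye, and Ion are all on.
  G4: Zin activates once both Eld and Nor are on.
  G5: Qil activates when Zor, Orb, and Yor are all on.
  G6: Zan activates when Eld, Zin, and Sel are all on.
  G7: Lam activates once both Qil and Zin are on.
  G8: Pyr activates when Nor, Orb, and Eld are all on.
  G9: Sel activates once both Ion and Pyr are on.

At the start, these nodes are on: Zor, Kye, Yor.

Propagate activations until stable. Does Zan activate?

No

Zan would need Eld, Zin, and Sel (G6), but Sel never turns on.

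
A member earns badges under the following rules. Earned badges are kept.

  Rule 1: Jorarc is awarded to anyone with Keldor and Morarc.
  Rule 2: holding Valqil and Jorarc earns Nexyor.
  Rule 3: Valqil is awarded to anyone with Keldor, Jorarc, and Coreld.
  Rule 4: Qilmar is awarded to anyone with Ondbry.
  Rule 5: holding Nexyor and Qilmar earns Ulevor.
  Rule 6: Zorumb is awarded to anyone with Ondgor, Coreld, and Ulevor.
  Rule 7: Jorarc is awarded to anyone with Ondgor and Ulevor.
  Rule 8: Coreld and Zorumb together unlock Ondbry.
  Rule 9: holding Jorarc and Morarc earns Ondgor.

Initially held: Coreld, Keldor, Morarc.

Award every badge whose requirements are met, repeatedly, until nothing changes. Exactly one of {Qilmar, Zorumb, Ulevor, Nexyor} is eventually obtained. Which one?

With Keldor and Morarc, Jorarc is earned (Rule 1).
With Keldor, Jorarc, and Coreld, Valqil is earned (Rule 3).
With Valqil and Jorarc, Nexyor is earned (Rule 2).
Ulevor would need Nexyor and Qilmar (Rule 5), but Qilmar is never earned. Zorumb would need Ondgor, Coreld, and Ulevor (Rule 6), but Ulevor is never earned. Qilmar would need Ondbry (Rule 4), but Ondbry is never earned.

Nexyor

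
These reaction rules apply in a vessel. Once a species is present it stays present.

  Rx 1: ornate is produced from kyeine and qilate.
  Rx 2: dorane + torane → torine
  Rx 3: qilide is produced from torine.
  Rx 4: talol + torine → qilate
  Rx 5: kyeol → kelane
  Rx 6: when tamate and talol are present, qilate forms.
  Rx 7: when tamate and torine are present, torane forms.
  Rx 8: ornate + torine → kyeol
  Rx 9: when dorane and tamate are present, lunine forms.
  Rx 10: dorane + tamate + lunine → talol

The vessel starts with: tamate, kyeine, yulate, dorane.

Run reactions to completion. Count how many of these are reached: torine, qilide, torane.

0

torine would need dorane and torane (Rx 2), but torane never forms.
qilide would need torine (Rx 3), but torine never forms.
torane would need tamate and torine (Rx 7), but torine never forms.
None of the 3 are reached.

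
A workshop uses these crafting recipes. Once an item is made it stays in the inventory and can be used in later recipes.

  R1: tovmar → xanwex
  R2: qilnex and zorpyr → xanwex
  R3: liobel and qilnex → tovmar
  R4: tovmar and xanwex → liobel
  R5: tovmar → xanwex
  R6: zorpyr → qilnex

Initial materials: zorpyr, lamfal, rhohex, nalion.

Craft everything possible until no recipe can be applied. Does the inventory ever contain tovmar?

No

tovmar would need liobel and qilnex (R3), but liobel is never obtained.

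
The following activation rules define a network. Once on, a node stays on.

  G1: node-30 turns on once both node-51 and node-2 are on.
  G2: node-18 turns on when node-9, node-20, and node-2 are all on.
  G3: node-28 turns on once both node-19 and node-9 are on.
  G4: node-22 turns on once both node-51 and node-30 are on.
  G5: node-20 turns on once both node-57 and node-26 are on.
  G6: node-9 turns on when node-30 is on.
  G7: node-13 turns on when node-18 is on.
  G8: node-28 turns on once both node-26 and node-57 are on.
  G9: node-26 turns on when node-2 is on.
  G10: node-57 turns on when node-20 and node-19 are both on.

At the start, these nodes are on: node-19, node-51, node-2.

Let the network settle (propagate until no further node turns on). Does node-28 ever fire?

node-51 and node-2 are on, so node-30 turns on (G1).
G6: node-30 on → node-9 on.
G3: node-19 and node-9 on → node-28 on.

Yes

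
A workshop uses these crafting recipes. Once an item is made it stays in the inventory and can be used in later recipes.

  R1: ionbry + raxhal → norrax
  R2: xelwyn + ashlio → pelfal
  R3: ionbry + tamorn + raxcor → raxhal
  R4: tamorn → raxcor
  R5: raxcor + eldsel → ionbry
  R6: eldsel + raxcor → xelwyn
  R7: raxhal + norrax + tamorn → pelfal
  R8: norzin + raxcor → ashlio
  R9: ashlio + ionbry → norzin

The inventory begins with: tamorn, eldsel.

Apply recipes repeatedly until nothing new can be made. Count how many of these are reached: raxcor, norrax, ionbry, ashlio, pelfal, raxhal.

5

Using R4, tamorn makes raxcor.
Using R5, raxcor and eldsel make ionbry.
ionbry + tamorn + raxcor → raxhal (R3).
ionbry + raxhal → norrax (R1).
Using R7, raxhal, norrax, and tamorn make pelfal.
raxcor: reached.
norrax: reached.
ionbry: reached.
ashlio would need norzin and raxcor (R8), but norzin is never obtained.
pelfal: reached.
raxhal: reached.
Reached: raxcor, norrax, ionbry, pelfal, and raxhal — 5 of the 6.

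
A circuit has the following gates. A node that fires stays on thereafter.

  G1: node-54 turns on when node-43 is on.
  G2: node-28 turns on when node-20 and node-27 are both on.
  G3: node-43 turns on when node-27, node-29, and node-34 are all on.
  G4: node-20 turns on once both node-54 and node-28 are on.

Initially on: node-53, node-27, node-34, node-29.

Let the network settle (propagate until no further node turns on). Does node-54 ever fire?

Yes

G3: node-27, node-29, and node-34 on → node-43 on.
node-43 is on, so node-54 turns on (G1).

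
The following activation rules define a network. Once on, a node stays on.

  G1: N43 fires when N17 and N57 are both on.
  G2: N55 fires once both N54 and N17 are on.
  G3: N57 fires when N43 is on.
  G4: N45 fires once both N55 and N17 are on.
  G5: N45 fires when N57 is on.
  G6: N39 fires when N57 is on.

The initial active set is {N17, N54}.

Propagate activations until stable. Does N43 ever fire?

N43 would need N17 and N57 (G1), but N57 never turns on.

No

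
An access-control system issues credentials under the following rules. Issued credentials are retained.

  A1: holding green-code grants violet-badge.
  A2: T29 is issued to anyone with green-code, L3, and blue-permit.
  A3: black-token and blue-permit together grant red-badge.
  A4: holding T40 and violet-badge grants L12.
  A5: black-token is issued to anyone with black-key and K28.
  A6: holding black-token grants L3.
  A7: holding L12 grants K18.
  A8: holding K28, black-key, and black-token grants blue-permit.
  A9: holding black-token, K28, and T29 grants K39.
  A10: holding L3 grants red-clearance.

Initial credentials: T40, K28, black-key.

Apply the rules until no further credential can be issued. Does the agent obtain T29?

No

T29 would need green-code, L3, and blue-permit (A2), but green-code is never granted.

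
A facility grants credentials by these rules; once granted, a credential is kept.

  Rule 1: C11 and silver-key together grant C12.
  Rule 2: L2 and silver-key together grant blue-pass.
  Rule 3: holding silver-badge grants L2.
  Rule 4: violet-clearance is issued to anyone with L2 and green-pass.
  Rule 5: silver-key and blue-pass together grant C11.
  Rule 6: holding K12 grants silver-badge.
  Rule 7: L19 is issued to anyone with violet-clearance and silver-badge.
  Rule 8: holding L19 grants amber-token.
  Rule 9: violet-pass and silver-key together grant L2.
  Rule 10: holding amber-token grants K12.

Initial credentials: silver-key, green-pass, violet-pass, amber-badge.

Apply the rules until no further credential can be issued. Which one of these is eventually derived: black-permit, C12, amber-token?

Holding violet-pass and silver-key grants L2 (Rule 9).
Holding L2 and silver-key grants blue-pass (Rule 2).
Holding silver-key and blue-pass grants C11 (Rule 5).
Holding C11 and silver-key grants C12 (Rule 1).
amber-token would need L19 (Rule 8), but L19 is never granted. No rule produces black-permit, and it is not given.

C12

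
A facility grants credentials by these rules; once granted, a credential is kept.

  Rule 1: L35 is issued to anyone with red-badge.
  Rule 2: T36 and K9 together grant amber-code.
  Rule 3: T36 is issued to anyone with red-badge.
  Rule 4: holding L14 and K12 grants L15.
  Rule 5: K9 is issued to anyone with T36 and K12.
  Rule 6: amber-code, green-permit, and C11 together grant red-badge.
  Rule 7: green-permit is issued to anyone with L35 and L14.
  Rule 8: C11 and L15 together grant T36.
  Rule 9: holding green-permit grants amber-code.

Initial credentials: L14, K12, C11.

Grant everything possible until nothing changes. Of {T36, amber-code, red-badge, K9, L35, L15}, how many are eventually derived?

4

Holding L14 and K12 grants L15 (Rule 4).
Holding C11 and L15 grants T36 (Rule 8).
Holding T36 and K12 grants K9 (Rule 5).
Holding T36 and K9 grants amber-code (Rule 2).
T36: reached.
amber-code: reached.
red-badge would need amber-code, green-permit, and C11 (Rule 6), but green-permit is never granted.
K9: reached.
L35 would need red-badge (Rule 1), but red-badge is never granted.
L15: reached.
Reached: T36, amber-code, K9, and L15 — 4 of the 6.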